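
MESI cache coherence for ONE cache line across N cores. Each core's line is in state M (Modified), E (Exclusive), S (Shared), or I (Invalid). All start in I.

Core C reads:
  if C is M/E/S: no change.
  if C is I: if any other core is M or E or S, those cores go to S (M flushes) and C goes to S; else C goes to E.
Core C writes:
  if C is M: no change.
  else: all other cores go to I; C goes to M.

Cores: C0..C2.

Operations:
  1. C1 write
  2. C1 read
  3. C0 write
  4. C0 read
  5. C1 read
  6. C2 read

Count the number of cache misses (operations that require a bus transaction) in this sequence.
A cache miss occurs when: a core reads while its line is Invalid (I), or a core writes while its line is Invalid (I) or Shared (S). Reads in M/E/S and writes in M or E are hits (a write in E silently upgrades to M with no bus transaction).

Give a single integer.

Op 1: C1 write [C1 write: invalidate none -> C1=M] -> [I,M,I] [MISS #1: write from I]
Op 2: C1 read [C1 read: already in M, no change] -> [I,M,I] [hit: read from M]
Op 3: C0 write [C0 write: invalidate ['C1=M'] -> C0=M] -> [M,I,I] [MISS #2: write from I]
Op 4: C0 read [C0 read: already in M, no change] -> [M,I,I] [hit: read from M]
Op 5: C1 read [C1 read from I: others=['C0=M'] -> C1=S, others downsized to S] -> [S,S,I] [MISS #3: read from I]
Op 6: C2 read [C2 read from I: others=['C0=S', 'C1=S'] -> C2=S, others downsized to S] -> [S,S,S] [MISS #4: read from I]

Answer: 4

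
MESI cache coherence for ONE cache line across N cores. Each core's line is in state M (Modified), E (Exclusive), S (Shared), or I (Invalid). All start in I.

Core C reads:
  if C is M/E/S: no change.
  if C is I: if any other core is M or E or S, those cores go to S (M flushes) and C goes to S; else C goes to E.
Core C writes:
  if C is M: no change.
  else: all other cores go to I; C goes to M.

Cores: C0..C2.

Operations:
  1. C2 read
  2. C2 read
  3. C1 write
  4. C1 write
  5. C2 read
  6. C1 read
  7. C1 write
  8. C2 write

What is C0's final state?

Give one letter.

Answer: I

Derivation:
Op 1: C2 read [C2 read from I: no other sharers -> C2=E (exclusive)] -> [I,I,E]
Op 2: C2 read [C2 read: already in E, no change] -> [I,I,E]
Op 3: C1 write [C1 write: invalidate ['C2=E'] -> C1=M] -> [I,M,I]
Op 4: C1 write [C1 write: already M (modified), no change] -> [I,M,I]
Op 5: C2 read [C2 read from I: others=['C1=M'] -> C2=S, others downsized to S] -> [I,S,S]
Op 6: C1 read [C1 read: already in S, no change] -> [I,S,S]
Op 7: C1 write [C1 write: invalidate ['C2=S'] -> C1=M] -> [I,M,I]
Op 8: C2 write [C2 write: invalidate ['C1=M'] -> C2=M] -> [I,I,M]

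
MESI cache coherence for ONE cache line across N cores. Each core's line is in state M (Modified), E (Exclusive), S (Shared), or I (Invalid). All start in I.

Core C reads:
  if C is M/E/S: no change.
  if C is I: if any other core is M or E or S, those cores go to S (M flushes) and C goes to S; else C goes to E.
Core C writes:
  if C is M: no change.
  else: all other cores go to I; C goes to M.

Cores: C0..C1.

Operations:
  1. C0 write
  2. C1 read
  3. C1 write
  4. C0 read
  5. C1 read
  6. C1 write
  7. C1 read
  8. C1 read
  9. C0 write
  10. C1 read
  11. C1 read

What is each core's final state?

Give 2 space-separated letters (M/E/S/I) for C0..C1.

Op 1: C0 write [C0 write: invalidate none -> C0=M] -> [M,I]
Op 2: C1 read [C1 read from I: others=['C0=M'] -> C1=S, others downsized to S] -> [S,S]
Op 3: C1 write [C1 write: invalidate ['C0=S'] -> C1=M] -> [I,M]
Op 4: C0 read [C0 read from I: others=['C1=M'] -> C0=S, others downsized to S] -> [S,S]
Op 5: C1 read [C1 read: already in S, no change] -> [S,S]
Op 6: C1 write [C1 write: invalidate ['C0=S'] -> C1=M] -> [I,M]
Op 7: C1 read [C1 read: already in M, no change] -> [I,M]
Op 8: C1 read [C1 read: already in M, no change] -> [I,M]
Op 9: C0 write [C0 write: invalidate ['C1=M'] -> C0=M] -> [M,I]
Op 10: C1 read [C1 read from I: others=['C0=M'] -> C1=S, others downsized to S] -> [S,S]
Op 11: C1 read [C1 read: already in S, no change] -> [S,S]

Answer: S S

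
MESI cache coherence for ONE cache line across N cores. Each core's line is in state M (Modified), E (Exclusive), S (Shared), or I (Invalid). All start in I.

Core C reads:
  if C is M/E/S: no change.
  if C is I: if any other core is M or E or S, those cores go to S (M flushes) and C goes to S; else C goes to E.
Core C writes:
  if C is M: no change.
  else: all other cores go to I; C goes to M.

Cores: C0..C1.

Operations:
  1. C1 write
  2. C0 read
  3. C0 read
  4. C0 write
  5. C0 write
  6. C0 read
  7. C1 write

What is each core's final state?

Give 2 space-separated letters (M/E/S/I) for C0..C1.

Op 1: C1 write [C1 write: invalidate none -> C1=M] -> [I,M]
Op 2: C0 read [C0 read from I: others=['C1=M'] -> C0=S, others downsized to S] -> [S,S]
Op 3: C0 read [C0 read: already in S, no change] -> [S,S]
Op 4: C0 write [C0 write: invalidate ['C1=S'] -> C0=M] -> [M,I]
Op 5: C0 write [C0 write: already M (modified), no change] -> [M,I]
Op 6: C0 read [C0 read: already in M, no change] -> [M,I]
Op 7: C1 write [C1 write: invalidate ['C0=M'] -> C1=M] -> [I,M]

Answer: I M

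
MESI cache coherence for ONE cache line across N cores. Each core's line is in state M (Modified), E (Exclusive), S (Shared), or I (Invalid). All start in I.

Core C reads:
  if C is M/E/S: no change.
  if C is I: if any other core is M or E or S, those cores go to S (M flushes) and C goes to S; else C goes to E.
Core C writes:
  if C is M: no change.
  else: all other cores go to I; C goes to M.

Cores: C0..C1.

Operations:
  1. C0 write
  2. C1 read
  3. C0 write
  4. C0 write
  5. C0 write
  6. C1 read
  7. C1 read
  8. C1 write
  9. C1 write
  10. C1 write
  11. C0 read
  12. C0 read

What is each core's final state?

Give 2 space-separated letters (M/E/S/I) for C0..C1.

Op 1: C0 write [C0 write: invalidate none -> C0=M] -> [M,I]
Op 2: C1 read [C1 read from I: others=['C0=M'] -> C1=S, others downsized to S] -> [S,S]
Op 3: C0 write [C0 write: invalidate ['C1=S'] -> C0=M] -> [M,I]
Op 4: C0 write [C0 write: already M (modified), no change] -> [M,I]
Op 5: C0 write [C0 write: already M (modified), no change] -> [M,I]
Op 6: C1 read [C1 read from I: others=['C0=M'] -> C1=S, others downsized to S] -> [S,S]
Op 7: C1 read [C1 read: already in S, no change] -> [S,S]
Op 8: C1 write [C1 write: invalidate ['C0=S'] -> C1=M] -> [I,M]
Op 9: C1 write [C1 write: already M (modified), no change] -> [I,M]
Op 10: C1 write [C1 write: already M (modified), no change] -> [I,M]
Op 11: C0 read [C0 read from I: others=['C1=M'] -> C0=S, others downsized to S] -> [S,S]
Op 12: C0 read [C0 read: already in S, no change] -> [S,S]

Answer: S S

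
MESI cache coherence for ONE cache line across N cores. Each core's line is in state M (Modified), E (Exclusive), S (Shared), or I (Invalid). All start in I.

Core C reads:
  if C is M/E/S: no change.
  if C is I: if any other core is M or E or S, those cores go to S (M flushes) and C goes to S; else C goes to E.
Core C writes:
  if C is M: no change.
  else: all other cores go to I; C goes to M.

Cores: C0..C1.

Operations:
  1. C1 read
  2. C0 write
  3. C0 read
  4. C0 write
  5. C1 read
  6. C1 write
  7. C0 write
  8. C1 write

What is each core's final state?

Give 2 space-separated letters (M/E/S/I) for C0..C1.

Answer: I M

Derivation:
Op 1: C1 read [C1 read from I: no other sharers -> C1=E (exclusive)] -> [I,E]
Op 2: C0 write [C0 write: invalidate ['C1=E'] -> C0=M] -> [M,I]
Op 3: C0 read [C0 read: already in M, no change] -> [M,I]
Op 4: C0 write [C0 write: already M (modified), no change] -> [M,I]
Op 5: C1 read [C1 read from I: others=['C0=M'] -> C1=S, others downsized to S] -> [S,S]
Op 6: C1 write [C1 write: invalidate ['C0=S'] -> C1=M] -> [I,M]
Op 7: C0 write [C0 write: invalidate ['C1=M'] -> C0=M] -> [M,I]
Op 8: C1 write [C1 write: invalidate ['C0=M'] -> C1=M] -> [I,M]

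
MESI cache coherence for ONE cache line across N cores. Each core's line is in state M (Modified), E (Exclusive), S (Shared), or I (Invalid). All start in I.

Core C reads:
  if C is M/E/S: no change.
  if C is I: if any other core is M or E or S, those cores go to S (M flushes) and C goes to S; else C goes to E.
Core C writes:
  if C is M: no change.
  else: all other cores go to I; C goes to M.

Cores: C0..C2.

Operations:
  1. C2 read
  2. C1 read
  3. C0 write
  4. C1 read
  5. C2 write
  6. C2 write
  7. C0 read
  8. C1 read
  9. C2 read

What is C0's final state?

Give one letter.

Op 1: C2 read [C2 read from I: no other sharers -> C2=E (exclusive)] -> [I,I,E]
Op 2: C1 read [C1 read from I: others=['C2=E'] -> C1=S, others downsized to S] -> [I,S,S]
Op 3: C0 write [C0 write: invalidate ['C1=S', 'C2=S'] -> C0=M] -> [M,I,I]
Op 4: C1 read [C1 read from I: others=['C0=M'] -> C1=S, others downsized to S] -> [S,S,I]
Op 5: C2 write [C2 write: invalidate ['C0=S', 'C1=S'] -> C2=M] -> [I,I,M]
Op 6: C2 write [C2 write: already M (modified), no change] -> [I,I,M]
Op 7: C0 read [C0 read from I: others=['C2=M'] -> C0=S, others downsized to S] -> [S,I,S]
Op 8: C1 read [C1 read from I: others=['C0=S', 'C2=S'] -> C1=S, others downsized to S] -> [S,S,S]
Op 9: C2 read [C2 read: already in S, no change] -> [S,S,S]

Answer: S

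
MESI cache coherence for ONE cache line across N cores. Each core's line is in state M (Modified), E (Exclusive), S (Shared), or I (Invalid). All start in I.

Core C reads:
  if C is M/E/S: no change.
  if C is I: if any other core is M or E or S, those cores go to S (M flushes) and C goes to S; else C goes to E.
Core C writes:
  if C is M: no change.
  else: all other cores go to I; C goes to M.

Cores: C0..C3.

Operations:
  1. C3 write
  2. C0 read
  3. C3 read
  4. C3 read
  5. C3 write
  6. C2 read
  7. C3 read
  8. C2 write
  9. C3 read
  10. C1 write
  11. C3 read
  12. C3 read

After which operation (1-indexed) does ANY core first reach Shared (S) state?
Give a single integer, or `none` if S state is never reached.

Op 1: C3 write [C3 write: invalidate none -> C3=M] -> [I,I,I,M]
Op 2: C0 read [C0 read from I: others=['C3=M'] -> C0=S, others downsized to S] -> [S,I,I,S]
  -> First S state at op 2; remaining ops need not be traced.

Answer: 2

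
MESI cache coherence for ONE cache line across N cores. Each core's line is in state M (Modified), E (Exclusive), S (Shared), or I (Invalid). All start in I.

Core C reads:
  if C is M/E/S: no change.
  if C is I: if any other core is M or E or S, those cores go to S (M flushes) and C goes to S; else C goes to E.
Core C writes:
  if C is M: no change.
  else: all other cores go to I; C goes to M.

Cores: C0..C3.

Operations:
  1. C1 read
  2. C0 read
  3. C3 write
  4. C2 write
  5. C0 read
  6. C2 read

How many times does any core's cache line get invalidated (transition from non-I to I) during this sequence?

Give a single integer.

Answer: 3

Derivation:
Op 1: C1 read [C1 read from I: no other sharers -> C1=E (exclusive)] -> [I,E,I,I] (invalidations this op: 0; running total: 0)
Op 2: C0 read [C0 read from I: others=['C1=E'] -> C0=S, others downsized to S] -> [S,S,I,I] (invalidations this op: 0; running total: 0)
Op 3: C3 write [C3 write: invalidate ['C0=S', 'C1=S'] -> C3=M] -> [I,I,I,M] (invalidations this op: 2; running total: 2)
Op 4: C2 write [C2 write: invalidate ['C3=M'] -> C2=M] -> [I,I,M,I] (invalidations this op: 1; running total: 3)
Op 5: C0 read [C0 read from I: others=['C2=M'] -> C0=S, others downsized to S] -> [S,I,S,I] (invalidations this op: 0; running total: 3)
Op 6: C2 read [C2 read: already in S, no change] -> [S,I,S,I] (invalidations this op: 0; running total: 3)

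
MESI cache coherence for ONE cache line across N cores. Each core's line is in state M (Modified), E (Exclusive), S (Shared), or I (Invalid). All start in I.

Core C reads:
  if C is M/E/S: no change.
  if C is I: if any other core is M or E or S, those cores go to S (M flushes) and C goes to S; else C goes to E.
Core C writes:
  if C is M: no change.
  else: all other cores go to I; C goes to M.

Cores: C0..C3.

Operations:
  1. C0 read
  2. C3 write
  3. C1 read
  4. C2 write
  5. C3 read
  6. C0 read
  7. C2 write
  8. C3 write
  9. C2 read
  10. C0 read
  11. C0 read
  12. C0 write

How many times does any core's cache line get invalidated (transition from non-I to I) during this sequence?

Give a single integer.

Op 1: C0 read [C0 read from I: no other sharers -> C0=E (exclusive)] -> [E,I,I,I] (invalidations this op: 0; running total: 0)
Op 2: C3 write [C3 write: invalidate ['C0=E'] -> C3=M] -> [I,I,I,M] (invalidations this op: 1; running total: 1)
Op 3: C1 read [C1 read from I: others=['C3=M'] -> C1=S, others downsized to S] -> [I,S,I,S] (invalidations this op: 0; running total: 1)
Op 4: C2 write [C2 write: invalidate ['C1=S', 'C3=S'] -> C2=M] -> [I,I,M,I] (invalidations this op: 2; running total: 3)
Op 5: C3 read [C3 read from I: others=['C2=M'] -> C3=S, others downsized to S] -> [I,I,S,S] (invalidations this op: 0; running total: 3)
Op 6: C0 read [C0 read from I: others=['C2=S', 'C3=S'] -> C0=S, others downsized to S] -> [S,I,S,S] (invalidations this op: 0; running total: 3)
Op 7: C2 write [C2 write: invalidate ['C0=S', 'C3=S'] -> C2=M] -> [I,I,M,I] (invalidations this op: 2; running total: 5)
Op 8: C3 write [C3 write: invalidate ['C2=M'] -> C3=M] -> [I,I,I,M] (invalidations this op: 1; running total: 6)
Op 9: C2 read [C2 read from I: others=['C3=M'] -> C2=S, others downsized to S] -> [I,I,S,S] (invalidations this op: 0; running total: 6)
Op 10: C0 read [C0 read from I: others=['C2=S', 'C3=S'] -> C0=S, others downsized to S] -> [S,I,S,S] (invalidations this op: 0; running total: 6)
Op 11: C0 read [C0 read: already in S, no change] -> [S,I,S,S] (invalidations this op: 0; running total: 6)
Op 12: C0 write [C0 write: invalidate ['C2=S', 'C3=S'] -> C0=M] -> [M,I,I,I] (invalidations this op: 2; running total: 8)

Answer: 8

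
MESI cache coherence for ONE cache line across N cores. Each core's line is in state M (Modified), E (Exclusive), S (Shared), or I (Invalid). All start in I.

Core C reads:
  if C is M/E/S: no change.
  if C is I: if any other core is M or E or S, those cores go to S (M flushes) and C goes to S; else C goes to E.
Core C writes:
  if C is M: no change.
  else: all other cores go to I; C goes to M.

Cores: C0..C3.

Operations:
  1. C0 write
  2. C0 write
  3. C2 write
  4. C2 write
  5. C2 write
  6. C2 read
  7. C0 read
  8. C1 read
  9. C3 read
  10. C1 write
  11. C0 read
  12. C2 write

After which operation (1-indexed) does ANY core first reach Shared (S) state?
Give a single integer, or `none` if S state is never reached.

Answer: 7

Derivation:
Op 1: C0 write [C0 write: invalidate none -> C0=M] -> [M,I,I,I]
Op 2: C0 write [C0 write: already M (modified), no change] -> [M,I,I,I]
Op 3: C2 write [C2 write: invalidate ['C0=M'] -> C2=M] -> [I,I,M,I]
Op 4: C2 write [C2 write: already M (modified), no change] -> [I,I,M,I]
Op 5: C2 write [C2 write: already M (modified), no change] -> [I,I,M,I]
Op 6: C2 read [C2 read: already in M, no change] -> [I,I,M,I]
Op 7: C0 read [C0 read from I: others=['C2=M'] -> C0=S, others downsized to S] -> [S,I,S,I]
  -> First S state at op 7; remaining ops need not be traced.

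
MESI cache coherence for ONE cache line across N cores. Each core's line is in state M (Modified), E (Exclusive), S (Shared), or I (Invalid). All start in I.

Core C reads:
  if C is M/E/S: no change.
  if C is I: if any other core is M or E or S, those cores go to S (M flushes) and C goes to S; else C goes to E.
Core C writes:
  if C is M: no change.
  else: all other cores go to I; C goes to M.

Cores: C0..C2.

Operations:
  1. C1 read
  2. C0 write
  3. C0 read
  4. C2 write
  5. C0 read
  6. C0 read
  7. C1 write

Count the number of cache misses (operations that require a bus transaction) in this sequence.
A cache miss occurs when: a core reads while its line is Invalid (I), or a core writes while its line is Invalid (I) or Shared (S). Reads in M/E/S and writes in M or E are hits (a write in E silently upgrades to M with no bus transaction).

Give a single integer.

Answer: 5

Derivation:
Op 1: C1 read [C1 read from I: no other sharers -> C1=E (exclusive)] -> [I,E,I] [MISS #1: read from I]
Op 2: C0 write [C0 write: invalidate ['C1=E'] -> C0=M] -> [M,I,I] [MISS #2: write from I]
Op 3: C0 read [C0 read: already in M, no change] -> [M,I,I] [hit: read from M]
Op 4: C2 write [C2 write: invalidate ['C0=M'] -> C2=M] -> [I,I,M] [MISS #3: write from I]
Op 5: C0 read [C0 read from I: others=['C2=M'] -> C0=S, others downsized to S] -> [S,I,S] [MISS #4: read from I]
Op 6: C0 read [C0 read: already in S, no change] -> [S,I,S] [hit: read from S]
Op 7: C1 write [C1 write: invalidate ['C0=S', 'C2=S'] -> C1=M] -> [I,M,I] [MISS #5: write from I]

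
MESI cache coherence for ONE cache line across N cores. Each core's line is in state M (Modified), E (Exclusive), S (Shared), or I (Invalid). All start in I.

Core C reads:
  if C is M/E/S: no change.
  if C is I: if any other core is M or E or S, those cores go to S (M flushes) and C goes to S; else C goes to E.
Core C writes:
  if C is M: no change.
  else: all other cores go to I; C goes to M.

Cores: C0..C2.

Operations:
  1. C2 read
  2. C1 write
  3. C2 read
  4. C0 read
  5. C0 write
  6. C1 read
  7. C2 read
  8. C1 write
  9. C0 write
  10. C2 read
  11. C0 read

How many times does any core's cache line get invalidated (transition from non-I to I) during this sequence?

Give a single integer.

Op 1: C2 read [C2 read from I: no other sharers -> C2=E (exclusive)] -> [I,I,E] (invalidations this op: 0; running total: 0)
Op 2: C1 write [C1 write: invalidate ['C2=E'] -> C1=M] -> [I,M,I] (invalidations this op: 1; running total: 1)
Op 3: C2 read [C2 read from I: others=['C1=M'] -> C2=S, others downsized to S] -> [I,S,S] (invalidations this op: 0; running total: 1)
Op 4: C0 read [C0 read from I: others=['C1=S', 'C2=S'] -> C0=S, others downsized to S] -> [S,S,S] (invalidations this op: 0; running total: 1)
Op 5: C0 write [C0 write: invalidate ['C1=S', 'C2=S'] -> C0=M] -> [M,I,I] (invalidations this op: 2; running total: 3)
Op 6: C1 read [C1 read from I: others=['C0=M'] -> C1=S, others downsized to S] -> [S,S,I] (invalidations this op: 0; running total: 3)
Op 7: C2 read [C2 read from I: others=['C0=S', 'C1=S'] -> C2=S, others downsized to S] -> [S,S,S] (invalidations this op: 0; running total: 3)
Op 8: C1 write [C1 write: invalidate ['C0=S', 'C2=S'] -> C1=M] -> [I,M,I] (invalidations this op: 2; running total: 5)
Op 9: C0 write [C0 write: invalidate ['C1=M'] -> C0=M] -> [M,I,I] (invalidations this op: 1; running total: 6)
Op 10: C2 read [C2 read from I: others=['C0=M'] -> C2=S, others downsized to S] -> [S,I,S] (invalidations this op: 0; running total: 6)
Op 11: C0 read [C0 read: already in S, no change] -> [S,I,S] (invalidations this op: 0; running total: 6)

Answer: 6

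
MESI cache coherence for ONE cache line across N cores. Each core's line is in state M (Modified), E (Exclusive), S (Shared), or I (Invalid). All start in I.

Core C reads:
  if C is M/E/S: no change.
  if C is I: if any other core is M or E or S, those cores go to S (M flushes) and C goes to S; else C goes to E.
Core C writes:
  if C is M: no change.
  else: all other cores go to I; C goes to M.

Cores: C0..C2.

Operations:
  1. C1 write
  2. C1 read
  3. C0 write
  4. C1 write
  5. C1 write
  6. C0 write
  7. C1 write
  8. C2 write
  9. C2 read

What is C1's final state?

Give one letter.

Op 1: C1 write [C1 write: invalidate none -> C1=M] -> [I,M,I]
Op 2: C1 read [C1 read: already in M, no change] -> [I,M,I]
Op 3: C0 write [C0 write: invalidate ['C1=M'] -> C0=M] -> [M,I,I]
Op 4: C1 write [C1 write: invalidate ['C0=M'] -> C1=M] -> [I,M,I]
Op 5: C1 write [C1 write: already M (modified), no change] -> [I,M,I]
Op 6: C0 write [C0 write: invalidate ['C1=M'] -> C0=M] -> [M,I,I]
Op 7: C1 write [C1 write: invalidate ['C0=M'] -> C1=M] -> [I,M,I]
Op 8: C2 write [C2 write: invalidate ['C1=M'] -> C2=M] -> [I,I,M]
Op 9: C2 read [C2 read: already in M, no change] -> [I,I,M]

Answer: I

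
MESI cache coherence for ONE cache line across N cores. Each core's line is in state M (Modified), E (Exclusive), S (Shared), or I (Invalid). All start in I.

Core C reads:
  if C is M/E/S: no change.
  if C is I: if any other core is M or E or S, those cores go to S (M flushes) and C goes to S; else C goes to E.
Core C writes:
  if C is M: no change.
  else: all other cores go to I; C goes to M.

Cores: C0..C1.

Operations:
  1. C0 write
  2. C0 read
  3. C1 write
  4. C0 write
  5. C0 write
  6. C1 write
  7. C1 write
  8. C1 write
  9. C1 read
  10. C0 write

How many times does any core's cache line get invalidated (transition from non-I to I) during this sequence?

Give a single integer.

Answer: 4

Derivation:
Op 1: C0 write [C0 write: invalidate none -> C0=M] -> [M,I] (invalidations this op: 0; running total: 0)
Op 2: C0 read [C0 read: already in M, no change] -> [M,I] (invalidations this op: 0; running total: 0)
Op 3: C1 write [C1 write: invalidate ['C0=M'] -> C1=M] -> [I,M] (invalidations this op: 1; running total: 1)
Op 4: C0 write [C0 write: invalidate ['C1=M'] -> C0=M] -> [M,I] (invalidations this op: 1; running total: 2)
Op 5: C0 write [C0 write: already M (modified), no change] -> [M,I] (invalidations this op: 0; running total: 2)
Op 6: C1 write [C1 write: invalidate ['C0=M'] -> C1=M] -> [I,M] (invalidations this op: 1; running total: 3)
Op 7: C1 write [C1 write: already M (modified), no change] -> [I,M] (invalidations this op: 0; running total: 3)
Op 8: C1 write [C1 write: already M (modified), no change] -> [I,M] (invalidations this op: 0; running total: 3)
Op 9: C1 read [C1 read: already in M, no change] -> [I,M] (invalidations this op: 0; running total: 3)
Op 10: C0 write [C0 write: invalidate ['C1=M'] -> C0=M] -> [M,I] (invalidations this op: 1; running total: 4)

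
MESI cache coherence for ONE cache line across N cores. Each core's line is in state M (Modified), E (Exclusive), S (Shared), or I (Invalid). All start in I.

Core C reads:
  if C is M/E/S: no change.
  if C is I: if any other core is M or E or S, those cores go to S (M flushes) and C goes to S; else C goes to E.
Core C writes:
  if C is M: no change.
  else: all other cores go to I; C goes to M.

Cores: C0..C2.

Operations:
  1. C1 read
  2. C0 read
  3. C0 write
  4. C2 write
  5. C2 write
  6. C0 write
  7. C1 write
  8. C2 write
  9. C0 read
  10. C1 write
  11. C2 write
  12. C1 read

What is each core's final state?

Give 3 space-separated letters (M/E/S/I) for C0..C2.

Answer: I S S

Derivation:
Op 1: C1 read [C1 read from I: no other sharers -> C1=E (exclusive)] -> [I,E,I]
Op 2: C0 read [C0 read from I: others=['C1=E'] -> C0=S, others downsized to S] -> [S,S,I]
Op 3: C0 write [C0 write: invalidate ['C1=S'] -> C0=M] -> [M,I,I]
Op 4: C2 write [C2 write: invalidate ['C0=M'] -> C2=M] -> [I,I,M]
Op 5: C2 write [C2 write: already M (modified), no change] -> [I,I,M]
Op 6: C0 write [C0 write: invalidate ['C2=M'] -> C0=M] -> [M,I,I]
Op 7: C1 write [C1 write: invalidate ['C0=M'] -> C1=M] -> [I,M,I]
Op 8: C2 write [C2 write: invalidate ['C1=M'] -> C2=M] -> [I,I,M]
Op 9: C0 read [C0 read from I: others=['C2=M'] -> C0=S, others downsized to S] -> [S,I,S]
Op 10: C1 write [C1 write: invalidate ['C0=S', 'C2=S'] -> C1=M] -> [I,M,I]
Op 11: C2 write [C2 write: invalidate ['C1=M'] -> C2=M] -> [I,I,M]
Op 12: C1 read [C1 read from I: others=['C2=M'] -> C1=S, others downsized to S] -> [I,S,S]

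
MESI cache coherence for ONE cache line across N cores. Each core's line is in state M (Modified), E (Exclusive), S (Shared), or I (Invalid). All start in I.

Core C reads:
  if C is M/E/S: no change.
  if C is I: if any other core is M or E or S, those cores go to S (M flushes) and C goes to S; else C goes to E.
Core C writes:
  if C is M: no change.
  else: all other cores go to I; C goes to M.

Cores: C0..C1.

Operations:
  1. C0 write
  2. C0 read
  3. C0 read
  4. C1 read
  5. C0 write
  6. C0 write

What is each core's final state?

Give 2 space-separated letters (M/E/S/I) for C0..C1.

Answer: M I

Derivation:
Op 1: C0 write [C0 write: invalidate none -> C0=M] -> [M,I]
Op 2: C0 read [C0 read: already in M, no change] -> [M,I]
Op 3: C0 read [C0 read: already in M, no change] -> [M,I]
Op 4: C1 read [C1 read from I: others=['C0=M'] -> C1=S, others downsized to S] -> [S,S]
Op 5: C0 write [C0 write: invalidate ['C1=S'] -> C0=M] -> [M,I]
Op 6: C0 write [C0 write: already M (modified), no change] -> [M,I]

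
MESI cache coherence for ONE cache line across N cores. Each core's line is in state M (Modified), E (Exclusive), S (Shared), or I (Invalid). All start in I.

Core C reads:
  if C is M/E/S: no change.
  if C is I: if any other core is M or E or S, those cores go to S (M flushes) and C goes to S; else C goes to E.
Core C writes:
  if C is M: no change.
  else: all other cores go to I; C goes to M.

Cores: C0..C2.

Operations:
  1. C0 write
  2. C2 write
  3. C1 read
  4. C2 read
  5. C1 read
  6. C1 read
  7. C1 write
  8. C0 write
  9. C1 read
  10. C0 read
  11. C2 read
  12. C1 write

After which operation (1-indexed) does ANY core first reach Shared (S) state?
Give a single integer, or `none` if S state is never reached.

Op 1: C0 write [C0 write: invalidate none -> C0=M] -> [M,I,I]
Op 2: C2 write [C2 write: invalidate ['C0=M'] -> C2=M] -> [I,I,M]
Op 3: C1 read [C1 read from I: others=['C2=M'] -> C1=S, others downsized to S] -> [I,S,S]
  -> First S state at op 3; remaining ops need not be traced.

Answer: 3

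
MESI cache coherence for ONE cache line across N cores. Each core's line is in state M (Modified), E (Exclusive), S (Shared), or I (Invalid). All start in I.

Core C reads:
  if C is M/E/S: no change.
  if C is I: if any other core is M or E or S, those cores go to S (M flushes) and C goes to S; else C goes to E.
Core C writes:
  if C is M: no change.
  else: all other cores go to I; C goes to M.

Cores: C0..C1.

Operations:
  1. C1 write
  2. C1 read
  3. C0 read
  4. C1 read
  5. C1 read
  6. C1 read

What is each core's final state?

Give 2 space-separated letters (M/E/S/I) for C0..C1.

Op 1: C1 write [C1 write: invalidate none -> C1=M] -> [I,M]
Op 2: C1 read [C1 read: already in M, no change] -> [I,M]
Op 3: C0 read [C0 read from I: others=['C1=M'] -> C0=S, others downsized to S] -> [S,S]
Op 4: C1 read [C1 read: already in S, no change] -> [S,S]
Op 5: C1 read [C1 read: already in S, no change] -> [S,S]
Op 6: C1 read [C1 read: already in S, no change] -> [S,S]

Answer: S S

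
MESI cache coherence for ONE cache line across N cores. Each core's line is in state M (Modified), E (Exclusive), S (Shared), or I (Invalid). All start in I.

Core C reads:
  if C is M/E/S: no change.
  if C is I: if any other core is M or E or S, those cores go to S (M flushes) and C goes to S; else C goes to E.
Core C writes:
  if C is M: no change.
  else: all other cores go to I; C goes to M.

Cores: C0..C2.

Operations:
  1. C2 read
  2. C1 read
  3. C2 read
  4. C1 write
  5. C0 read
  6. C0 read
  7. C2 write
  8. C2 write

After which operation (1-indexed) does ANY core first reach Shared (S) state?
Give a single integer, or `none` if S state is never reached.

Answer: 2

Derivation:
Op 1: C2 read [C2 read from I: no other sharers -> C2=E (exclusive)] -> [I,I,E]
Op 2: C1 read [C1 read from I: others=['C2=E'] -> C1=S, others downsized to S] -> [I,S,S]
  -> First S state at op 2; remaining ops need not be traced.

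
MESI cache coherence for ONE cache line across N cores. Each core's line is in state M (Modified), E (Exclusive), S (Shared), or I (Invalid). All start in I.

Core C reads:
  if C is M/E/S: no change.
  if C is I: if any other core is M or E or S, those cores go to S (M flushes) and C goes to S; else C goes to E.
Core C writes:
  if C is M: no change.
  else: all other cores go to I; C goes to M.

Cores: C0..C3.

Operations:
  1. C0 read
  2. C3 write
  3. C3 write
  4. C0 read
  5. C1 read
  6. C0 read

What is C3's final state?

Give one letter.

Answer: S

Derivation:
Op 1: C0 read [C0 read from I: no other sharers -> C0=E (exclusive)] -> [E,I,I,I]
Op 2: C3 write [C3 write: invalidate ['C0=E'] -> C3=M] -> [I,I,I,M]
Op 3: C3 write [C3 write: already M (modified), no change] -> [I,I,I,M]
Op 4: C0 read [C0 read from I: others=['C3=M'] -> C0=S, others downsized to S] -> [S,I,I,S]
Op 5: C1 read [C1 read from I: others=['C0=S', 'C3=S'] -> C1=S, others downsized to S] -> [S,S,I,S]
Op 6: C0 read [C0 read: already in S, no change] -> [S,S,I,S]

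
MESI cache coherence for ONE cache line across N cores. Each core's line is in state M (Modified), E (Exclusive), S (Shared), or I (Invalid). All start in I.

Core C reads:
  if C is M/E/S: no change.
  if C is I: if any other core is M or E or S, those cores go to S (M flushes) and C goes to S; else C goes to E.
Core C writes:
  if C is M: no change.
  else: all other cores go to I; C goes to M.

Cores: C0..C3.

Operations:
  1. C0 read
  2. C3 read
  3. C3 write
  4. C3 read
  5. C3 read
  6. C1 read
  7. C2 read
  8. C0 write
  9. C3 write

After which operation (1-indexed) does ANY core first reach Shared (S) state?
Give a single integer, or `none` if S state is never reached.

Answer: 2

Derivation:
Op 1: C0 read [C0 read from I: no other sharers -> C0=E (exclusive)] -> [E,I,I,I]
Op 2: C3 read [C3 read from I: others=['C0=E'] -> C3=S, others downsized to S] -> [S,I,I,S]
  -> First S state at op 2; remaining ops need not be traced.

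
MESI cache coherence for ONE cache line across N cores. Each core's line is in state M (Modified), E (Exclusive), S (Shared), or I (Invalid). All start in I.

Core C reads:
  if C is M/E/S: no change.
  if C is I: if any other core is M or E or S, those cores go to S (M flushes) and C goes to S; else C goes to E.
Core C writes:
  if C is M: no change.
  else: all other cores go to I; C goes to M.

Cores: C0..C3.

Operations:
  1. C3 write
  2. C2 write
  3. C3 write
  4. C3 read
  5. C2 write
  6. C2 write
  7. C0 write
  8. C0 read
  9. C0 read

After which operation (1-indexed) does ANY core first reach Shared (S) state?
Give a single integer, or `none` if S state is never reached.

Answer: none

Derivation:
Op 1: C3 write [C3 write: invalidate none -> C3=M] -> [I,I,I,M]
Op 2: C2 write [C2 write: invalidate ['C3=M'] -> C2=M] -> [I,I,M,I]
Op 3: C3 write [C3 write: invalidate ['C2=M'] -> C3=M] -> [I,I,I,M]
Op 4: C3 read [C3 read: already in M, no change] -> [I,I,I,M]
Op 5: C2 write [C2 write: invalidate ['C3=M'] -> C2=M] -> [I,I,M,I]
Op 6: C2 write [C2 write: already M (modified), no change] -> [I,I,M,I]
Op 7: C0 write [C0 write: invalidate ['C2=M'] -> C0=M] -> [M,I,I,I]
Op 8: C0 read [C0 read: already in M, no change] -> [M,I,I,I]
Op 9: C0 read [C0 read: already in M, no change] -> [M,I,I,I]
S state never reached in this sequence.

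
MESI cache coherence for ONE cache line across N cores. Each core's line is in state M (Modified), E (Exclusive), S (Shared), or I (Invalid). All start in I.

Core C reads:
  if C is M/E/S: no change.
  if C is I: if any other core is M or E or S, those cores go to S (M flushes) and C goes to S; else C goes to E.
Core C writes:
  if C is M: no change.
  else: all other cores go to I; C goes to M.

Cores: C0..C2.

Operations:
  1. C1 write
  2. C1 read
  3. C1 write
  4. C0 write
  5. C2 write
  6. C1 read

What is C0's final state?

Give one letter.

Answer: I

Derivation:
Op 1: C1 write [C1 write: invalidate none -> C1=M] -> [I,M,I]
Op 2: C1 read [C1 read: already in M, no change] -> [I,M,I]
Op 3: C1 write [C1 write: already M (modified), no change] -> [I,M,I]
Op 4: C0 write [C0 write: invalidate ['C1=M'] -> C0=M] -> [M,I,I]
Op 5: C2 write [C2 write: invalidate ['C0=M'] -> C2=M] -> [I,I,M]
Op 6: C1 read [C1 read from I: others=['C2=M'] -> C1=S, others downsized to S] -> [I,S,S]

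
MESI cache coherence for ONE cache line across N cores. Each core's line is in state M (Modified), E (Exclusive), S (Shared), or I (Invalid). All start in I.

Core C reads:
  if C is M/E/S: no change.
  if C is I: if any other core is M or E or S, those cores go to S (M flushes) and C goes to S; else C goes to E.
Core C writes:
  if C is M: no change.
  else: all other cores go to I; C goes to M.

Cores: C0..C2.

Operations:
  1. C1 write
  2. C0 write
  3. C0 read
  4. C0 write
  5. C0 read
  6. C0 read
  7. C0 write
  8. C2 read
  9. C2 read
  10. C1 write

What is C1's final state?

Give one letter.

Op 1: C1 write [C1 write: invalidate none -> C1=M] -> [I,M,I]
Op 2: C0 write [C0 write: invalidate ['C1=M'] -> C0=M] -> [M,I,I]
Op 3: C0 read [C0 read: already in M, no change] -> [M,I,I]
Op 4: C0 write [C0 write: already M (modified), no change] -> [M,I,I]
Op 5: C0 read [C0 read: already in M, no change] -> [M,I,I]
Op 6: C0 read [C0 read: already in M, no change] -> [M,I,I]
Op 7: C0 write [C0 write: already M (modified), no change] -> [M,I,I]
Op 8: C2 read [C2 read from I: others=['C0=M'] -> C2=S, others downsized to S] -> [S,I,S]
Op 9: C2 read [C2 read: already in S, no change] -> [S,I,S]
Op 10: C1 write [C1 write: invalidate ['C0=S', 'C2=S'] -> C1=M] -> [I,M,I]

Answer: M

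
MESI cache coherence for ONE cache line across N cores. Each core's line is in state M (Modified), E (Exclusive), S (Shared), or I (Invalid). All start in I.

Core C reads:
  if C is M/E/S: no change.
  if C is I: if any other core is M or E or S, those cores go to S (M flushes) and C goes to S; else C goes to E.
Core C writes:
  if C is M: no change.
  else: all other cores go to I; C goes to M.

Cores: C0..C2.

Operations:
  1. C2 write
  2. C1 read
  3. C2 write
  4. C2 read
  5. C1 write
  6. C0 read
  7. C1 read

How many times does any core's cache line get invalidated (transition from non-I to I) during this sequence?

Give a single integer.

Op 1: C2 write [C2 write: invalidate none -> C2=M] -> [I,I,M] (invalidations this op: 0; running total: 0)
Op 2: C1 read [C1 read from I: others=['C2=M'] -> C1=S, others downsized to S] -> [I,S,S] (invalidations this op: 0; running total: 0)
Op 3: C2 write [C2 write: invalidate ['C1=S'] -> C2=M] -> [I,I,M] (invalidations this op: 1; running total: 1)
Op 4: C2 read [C2 read: already in M, no change] -> [I,I,M] (invalidations this op: 0; running total: 1)
Op 5: C1 write [C1 write: invalidate ['C2=M'] -> C1=M] -> [I,M,I] (invalidations this op: 1; running total: 2)
Op 6: C0 read [C0 read from I: others=['C1=M'] -> C0=S, others downsized to S] -> [S,S,I] (invalidations this op: 0; running total: 2)
Op 7: C1 read [C1 read: already in S, no change] -> [S,S,I] (invalidations this op: 0; running total: 2)

Answer: 2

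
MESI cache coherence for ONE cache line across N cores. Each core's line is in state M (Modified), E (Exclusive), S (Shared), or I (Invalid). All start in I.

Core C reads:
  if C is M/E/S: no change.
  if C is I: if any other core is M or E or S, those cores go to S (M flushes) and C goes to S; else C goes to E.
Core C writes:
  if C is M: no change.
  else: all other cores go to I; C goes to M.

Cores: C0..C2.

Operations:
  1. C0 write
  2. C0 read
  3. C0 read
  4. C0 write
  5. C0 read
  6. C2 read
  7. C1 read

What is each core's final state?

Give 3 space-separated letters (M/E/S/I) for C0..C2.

Op 1: C0 write [C0 write: invalidate none -> C0=M] -> [M,I,I]
Op 2: C0 read [C0 read: already in M, no change] -> [M,I,I]
Op 3: C0 read [C0 read: already in M, no change] -> [M,I,I]
Op 4: C0 write [C0 write: already M (modified), no change] -> [M,I,I]
Op 5: C0 read [C0 read: already in M, no change] -> [M,I,I]
Op 6: C2 read [C2 read from I: others=['C0=M'] -> C2=S, others downsized to S] -> [S,I,S]
Op 7: C1 read [C1 read from I: others=['C0=S', 'C2=S'] -> C1=S, others downsized to S] -> [S,S,S]

Answer: S S S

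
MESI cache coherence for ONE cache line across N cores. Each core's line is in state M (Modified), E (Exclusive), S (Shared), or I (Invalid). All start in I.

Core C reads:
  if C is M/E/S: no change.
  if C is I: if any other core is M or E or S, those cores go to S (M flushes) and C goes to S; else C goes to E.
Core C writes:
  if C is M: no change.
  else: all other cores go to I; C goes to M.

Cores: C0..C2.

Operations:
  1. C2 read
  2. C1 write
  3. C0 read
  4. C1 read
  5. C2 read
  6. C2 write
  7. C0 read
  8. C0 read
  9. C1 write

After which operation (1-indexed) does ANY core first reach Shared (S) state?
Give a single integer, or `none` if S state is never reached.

Answer: 3

Derivation:
Op 1: C2 read [C2 read from I: no other sharers -> C2=E (exclusive)] -> [I,I,E]
Op 2: C1 write [C1 write: invalidate ['C2=E'] -> C1=M] -> [I,M,I]
Op 3: C0 read [C0 read from I: others=['C1=M'] -> C0=S, others downsized to S] -> [S,S,I]
  -> First S state at op 3; remaining ops need not be traced.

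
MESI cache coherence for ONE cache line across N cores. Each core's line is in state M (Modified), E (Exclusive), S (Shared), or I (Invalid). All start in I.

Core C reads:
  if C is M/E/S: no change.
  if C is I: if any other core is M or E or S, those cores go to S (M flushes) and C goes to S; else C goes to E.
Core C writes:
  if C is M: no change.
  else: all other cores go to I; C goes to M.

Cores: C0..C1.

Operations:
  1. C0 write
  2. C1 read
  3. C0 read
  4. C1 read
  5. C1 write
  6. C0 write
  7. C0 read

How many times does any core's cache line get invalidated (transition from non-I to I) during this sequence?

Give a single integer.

Op 1: C0 write [C0 write: invalidate none -> C0=M] -> [M,I] (invalidations this op: 0; running total: 0)
Op 2: C1 read [C1 read from I: others=['C0=M'] -> C1=S, others downsized to S] -> [S,S] (invalidations this op: 0; running total: 0)
Op 3: C0 read [C0 read: already in S, no change] -> [S,S] (invalidations this op: 0; running total: 0)
Op 4: C1 read [C1 read: already in S, no change] -> [S,S] (invalidations this op: 0; running total: 0)
Op 5: C1 write [C1 write: invalidate ['C0=S'] -> C1=M] -> [I,M] (invalidations this op: 1; running total: 1)
Op 6: C0 write [C0 write: invalidate ['C1=M'] -> C0=M] -> [M,I] (invalidations this op: 1; running total: 2)
Op 7: C0 read [C0 read: already in M, no change] -> [M,I] (invalidations this op: 0; running total: 2)

Answer: 2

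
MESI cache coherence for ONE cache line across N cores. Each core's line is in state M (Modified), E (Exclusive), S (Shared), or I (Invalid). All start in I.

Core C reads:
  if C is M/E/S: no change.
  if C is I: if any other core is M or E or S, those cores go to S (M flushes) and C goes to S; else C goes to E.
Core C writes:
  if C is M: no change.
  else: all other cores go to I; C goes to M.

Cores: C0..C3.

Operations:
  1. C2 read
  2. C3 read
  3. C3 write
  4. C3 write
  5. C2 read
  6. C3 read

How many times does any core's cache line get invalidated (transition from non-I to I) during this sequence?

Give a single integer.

Answer: 1

Derivation:
Op 1: C2 read [C2 read from I: no other sharers -> C2=E (exclusive)] -> [I,I,E,I] (invalidations this op: 0; running total: 0)
Op 2: C3 read [C3 read from I: others=['C2=E'] -> C3=S, others downsized to S] -> [I,I,S,S] (invalidations this op: 0; running total: 0)
Op 3: C3 write [C3 write: invalidate ['C2=S'] -> C3=M] -> [I,I,I,M] (invalidations this op: 1; running total: 1)
Op 4: C3 write [C3 write: already M (modified), no change] -> [I,I,I,M] (invalidations this op: 0; running total: 1)
Op 5: C2 read [C2 read from I: others=['C3=M'] -> C2=S, others downsized to S] -> [I,I,S,S] (invalidations this op: 0; running total: 1)
Op 6: C3 read [C3 read: already in S, no change] -> [I,I,S,S] (invalidations this op: 0; running total: 1)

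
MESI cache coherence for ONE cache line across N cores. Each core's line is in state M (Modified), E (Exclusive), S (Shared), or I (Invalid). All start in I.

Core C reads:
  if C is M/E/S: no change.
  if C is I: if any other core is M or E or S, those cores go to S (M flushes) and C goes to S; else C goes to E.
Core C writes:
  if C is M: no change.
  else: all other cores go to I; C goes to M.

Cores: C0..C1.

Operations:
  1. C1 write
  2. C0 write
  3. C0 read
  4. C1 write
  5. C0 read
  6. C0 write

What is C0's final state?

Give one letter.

Answer: M

Derivation:
Op 1: C1 write [C1 write: invalidate none -> C1=M] -> [I,M]
Op 2: C0 write [C0 write: invalidate ['C1=M'] -> C0=M] -> [M,I]
Op 3: C0 read [C0 read: already in M, no change] -> [M,I]
Op 4: C1 write [C1 write: invalidate ['C0=M'] -> C1=M] -> [I,M]
Op 5: C0 read [C0 read from I: others=['C1=M'] -> C0=S, others downsized to S] -> [S,S]
Op 6: C0 write [C0 write: invalidate ['C1=S'] -> C0=M] -> [M,I]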